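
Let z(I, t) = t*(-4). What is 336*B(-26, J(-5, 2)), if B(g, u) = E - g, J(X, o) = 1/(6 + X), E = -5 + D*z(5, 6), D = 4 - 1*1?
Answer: -17136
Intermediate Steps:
D = 3 (D = 4 - 1 = 3)
z(I, t) = -4*t
E = -77 (E = -5 + 3*(-4*6) = -5 + 3*(-24) = -5 - 72 = -77)
B(g, u) = -77 - g
336*B(-26, J(-5, 2)) = 336*(-77 - 1*(-26)) = 336*(-77 + 26) = 336*(-51) = -17136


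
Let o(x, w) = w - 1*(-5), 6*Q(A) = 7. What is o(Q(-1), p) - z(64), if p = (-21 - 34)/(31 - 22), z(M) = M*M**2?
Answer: -2359306/9 ≈ -2.6215e+5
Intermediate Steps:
z(M) = M**3
p = -55/9 ≈ -6.1111
Q(A) = 7/6 (Q(A) = (1/6)*7 = 7/6)
o(x, w) = 5 + w (o(x, w) = w + 5 = 5 + w)
o(Q(-1), p) - z(64) = (5 - 55/9) - 1*64**3 = -10/9 - 1*262144 = -10/9 - 262144 = -2359306/9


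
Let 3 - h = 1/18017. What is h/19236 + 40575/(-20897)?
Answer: -7030575814525/3621189012882 ≈ -1.9415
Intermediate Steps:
h = 54050/18017 (h = 3 - 1/18017 = 54050/18017 ≈ 2.9999)
h/19236 + 40575/(-20897) = (54050/18017)/19236 + 40575/(-20897) = (54050/18017)*(1/19236) + 40575*(-1/20897) = 27025/173287506 - 40575/20897 = -7030575814525/3621189012882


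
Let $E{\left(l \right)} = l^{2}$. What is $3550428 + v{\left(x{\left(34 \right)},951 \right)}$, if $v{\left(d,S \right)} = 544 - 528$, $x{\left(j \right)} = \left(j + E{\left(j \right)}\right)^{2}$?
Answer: $3550444$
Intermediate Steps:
$x{\left(j \right)} = \left(j + j^{2}\right)^{2}$
$v{\left(d,S \right)} = 16$ ($v{\left(d,S \right)} = 544 - 528 = 16$)
$3550428 + v{\left(x{\left(34 \right)},951 \right)} = 3550428 + 16 = 3550444$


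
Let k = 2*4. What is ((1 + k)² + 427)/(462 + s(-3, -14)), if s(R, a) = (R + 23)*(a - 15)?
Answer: -254/59 ≈ -4.3051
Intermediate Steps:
k = 8
s(R, a) = (-15 + a)*(23 + R) (s(R, a) = (23 + R)*(-15 + a) = (-15 + a)*(23 + R))
((1 + k)² + 427)/(462 + s(-3, -14)) = ((1 + 8)² + 427)/(462 + (-345 - 15*(-3) + 23*(-14) - 3*(-14))) = (9² + 427)/(462 + (-345 + 45 - 322 + 42)) = (81 + 427)/(462 - 580) = 508/(-118) = 508*(-1/118) = -254/59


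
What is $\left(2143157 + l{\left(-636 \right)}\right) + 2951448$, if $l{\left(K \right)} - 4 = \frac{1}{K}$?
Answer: $\frac{3240171323}{636} \approx 5.0946 \cdot 10^{6}$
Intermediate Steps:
$l{\left(K \right)} = 4 + \frac{1}{K}$
$\left(2143157 + l{\left(-636 \right)}\right) + 2951448 = \left(2143157 + \left(4 + \frac{1}{-636}\right)\right) + 2951448 = \left(2143157 + \left(4 - \frac{1}{636}\right)\right) + 2951448 = \left(2143157 + \frac{2543}{636}\right) + 2951448 = \frac{1363050395}{636} + 2951448 = \frac{3240171323}{636}$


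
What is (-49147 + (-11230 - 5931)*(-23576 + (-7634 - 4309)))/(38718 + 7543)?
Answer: 609492412/46261 ≈ 13175.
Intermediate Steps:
(-49147 + (-11230 - 5931)*(-23576 + (-7634 - 4309)))/(38718 + 7543) = (-49147 - 17161*(-23576 - 11943))/46261 = (-49147 - 17161*(-35519))*(1/46261) = (-49147 + 609541559)*(1/46261) = 609492412*(1/46261) = 609492412/46261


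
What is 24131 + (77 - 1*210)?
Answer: 23998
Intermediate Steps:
24131 + (77 - 1*210) = 24131 + (77 - 210) = 24131 - 133 = 23998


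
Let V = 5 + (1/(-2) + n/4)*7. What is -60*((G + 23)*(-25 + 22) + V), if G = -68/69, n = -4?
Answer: 98730/23 ≈ 4292.6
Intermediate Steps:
G = -68/69 (G = -68*1/69 = -68/69 ≈ -0.98551)
V = -11/2 (V = 5 + (1/(-2) - 4/4)*7 = 5 + (1*(-½) - 4*¼)*7 = 5 + (-½ - 1)*7 = 5 - 3/2*7 = 5 - 21/2 = -11/2 ≈ -5.5000)
-60*((G + 23)*(-25 + 22) + V) = -60*((-68/69 + 23)*(-25 + 22) - 11/2) = -60*((1519/69)*(-3) - 11/2) = -60*(-1519/23 - 11/2) = -60*(-3291/46) = 98730/23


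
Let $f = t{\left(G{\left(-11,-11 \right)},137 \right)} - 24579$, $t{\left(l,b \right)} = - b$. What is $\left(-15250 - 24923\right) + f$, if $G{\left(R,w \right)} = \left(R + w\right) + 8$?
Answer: $-64889$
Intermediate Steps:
$G{\left(R,w \right)} = 8 + R + w$
$f = -24716$ ($f = \left(-1\right) 137 - 24579 = -137 - 24579 = -24716$)
$\left(-15250 - 24923\right) + f = \left(-15250 - 24923\right) - 24716 = -40173 - 24716 = -64889$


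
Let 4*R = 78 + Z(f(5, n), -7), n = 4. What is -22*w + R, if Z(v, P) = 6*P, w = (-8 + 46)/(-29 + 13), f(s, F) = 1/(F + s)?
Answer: 245/4 ≈ 61.250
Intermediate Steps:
w = -19/8 (w = 38/(-16) = 38*(-1/16) = -19/8 ≈ -2.3750)
R = 9 (R = (78 + 6*(-7))/4 = (78 - 42)/4 = (¼)*36 = 9)
-22*w + R = -22*(-19/8) + 9 = 209/4 + 9 = 245/4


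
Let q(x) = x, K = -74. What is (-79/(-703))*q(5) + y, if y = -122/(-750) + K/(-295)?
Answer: 15171122/15553875 ≈ 0.97539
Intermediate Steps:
y = 9149/22125 (y = -122/(-750) - 74/(-295) = -122*(-1/750) - 74*(-1/295) = 61/375 + 74/295 = 9149/22125 ≈ 0.41351)
(-79/(-703))*q(5) + y = -79/(-703)*5 + 9149/22125 = -79*(-1/703)*5 + 9149/22125 = (79/703)*5 + 9149/22125 = 395/703 + 9149/22125 = 15171122/15553875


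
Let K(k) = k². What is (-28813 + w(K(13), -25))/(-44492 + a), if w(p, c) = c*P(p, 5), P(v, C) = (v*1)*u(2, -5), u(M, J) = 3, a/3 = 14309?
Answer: 41488/1565 ≈ 26.510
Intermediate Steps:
a = 42927 (a = 3*14309 = 42927)
P(v, C) = 3*v (P(v, C) = (v*1)*3 = v*3 = 3*v)
w(p, c) = 3*c*p (w(p, c) = c*(3*p) = 3*c*p)
(-28813 + w(K(13), -25))/(-44492 + a) = (-28813 + 3*(-25)*13²)/(-44492 + 42927) = (-28813 + 3*(-25)*169)/(-1565) = (-28813 - 12675)*(-1/1565) = -41488*(-1/1565) = 41488/1565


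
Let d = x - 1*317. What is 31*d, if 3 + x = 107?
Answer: -6603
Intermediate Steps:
x = 104 (x = -3 + 107 = 104)
d = -213 (d = 104 - 1*317 = 104 - 317 = -213)
31*d = 31*(-213) = -6603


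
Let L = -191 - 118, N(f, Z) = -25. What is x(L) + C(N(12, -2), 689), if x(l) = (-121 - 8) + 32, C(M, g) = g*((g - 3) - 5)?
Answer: 469112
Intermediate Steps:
C(M, g) = g*(-8 + g) (C(M, g) = g*((-3 + g) - 5) = g*(-8 + g))
L = -309
x(l) = -97 (x(l) = -129 + 32 = -97)
x(L) + C(N(12, -2), 689) = -97 + 689*(-8 + 689) = -97 + 689*681 = -97 + 469209 = 469112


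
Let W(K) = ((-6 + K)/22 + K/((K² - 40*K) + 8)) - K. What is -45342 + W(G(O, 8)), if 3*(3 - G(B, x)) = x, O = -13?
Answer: -46884305/1034 ≈ -45343.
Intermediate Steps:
G(B, x) = 3 - x/3
W(K) = -3/11 - 21*K/22 + K/(8 + K² - 40*K) (W(K) = ((-6 + K)*(1/22) + K/(8 + K² - 40*K)) - K = ((-3/11 + K/22) + K/(8 + K² - 40*K)) - K = (-3/11 + K/22 + K/(8 + K² - 40*K)) - K = -3/11 - 21*K/22 + K/(8 + K² - 40*K))
-45342 + W(G(O, 8)) = -45342 + (-48 - 21*(3 - ⅓*8)³ + 94*(3 - ⅓*8) + 834*(3 - ⅓*8)²)/(22*(8 + (3 - ⅓*8)² - 40*(3 - ⅓*8))) = -45342 + (-48 - 21*(3 - 8/3)³ + 94*(3 - 8/3) + 834*(3 - 8/3)²)/(22*(8 + (3 - 8/3)² - 40*(3 - 8/3))) = -45342 + (-48 - 21*(⅓)³ + 94*(⅓) + 834*(⅓)²)/(22*(8 + (⅓)² - 40*⅓)) = -45342 + (-48 - 21*1/27 + 94/3 + 834*(⅑))/(22*(8 + ⅑ - 40/3)) = -45342 + (-48 - 7/9 + 94/3 + 278/3)/(22*(-47/9)) = -45342 + (1/22)*(-9/47)*(677/9) = -45342 - 677/1034 = -46884305/1034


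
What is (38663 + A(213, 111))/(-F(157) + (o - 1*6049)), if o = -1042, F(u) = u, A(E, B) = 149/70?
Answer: -2706559/507360 ≈ -5.3346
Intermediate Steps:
A(E, B) = 149/70 (A(E, B) = 149*(1/70) = 149/70)
(38663 + A(213, 111))/(-F(157) + (o - 1*6049)) = (38663 + 149/70)/(-1*157 + (-1042 - 1*6049)) = 2706559/(70*(-157 + (-1042 - 6049))) = 2706559/(70*(-157 - 7091)) = (2706559/70)/(-7248) = (2706559/70)*(-1/7248) = -2706559/507360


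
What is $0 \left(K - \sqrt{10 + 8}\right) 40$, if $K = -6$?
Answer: $0$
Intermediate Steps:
$0 \left(K - \sqrt{10 + 8}\right) 40 = 0 \left(-6 - \sqrt{10 + 8}\right) 40 = 0 \left(-6 - \sqrt{18}\right) 40 = 0 \left(-6 - 3 \sqrt{2}\right) 40 = 0 \cdot 40 = 0$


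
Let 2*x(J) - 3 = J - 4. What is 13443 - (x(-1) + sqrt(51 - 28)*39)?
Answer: 13444 - 39*sqrt(23) ≈ 13257.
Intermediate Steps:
x(J) = -1/2 + J/2 (x(J) = 3/2 + (J - 4)/2 = 3/2 + (-4 + J)/2 = 3/2 + (-2 + J/2) = -1/2 + J/2)
13443 - (x(-1) + sqrt(51 - 28)*39) = 13443 - ((-1/2 + (1/2)*(-1)) + sqrt(51 - 28)*39) = 13443 - ((-1/2 - 1/2) + sqrt(23)*39) = 13443 - (-1 + 39*sqrt(23)) = 13443 + (1 - 39*sqrt(23)) = 13444 - 39*sqrt(23)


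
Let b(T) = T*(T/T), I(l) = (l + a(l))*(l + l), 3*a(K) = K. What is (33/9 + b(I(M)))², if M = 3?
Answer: 6889/9 ≈ 765.44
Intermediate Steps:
a(K) = K/3
I(l) = 8*l²/3 (I(l) = (l + l/3)*(l + l) = (4*l/3)*(2*l) = 8*l²/3)
b(T) = T (b(T) = T*1 = T)
(33/9 + b(I(M)))² = (33/9 + (8/3)*3²)² = (33*(⅑) + (8/3)*9)² = (11/3 + 24)² = (83/3)² = 6889/9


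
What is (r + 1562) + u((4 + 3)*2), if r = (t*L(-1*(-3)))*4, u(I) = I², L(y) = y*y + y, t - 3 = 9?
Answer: 2334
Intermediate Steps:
t = 12 (t = 3 + 9 = 12)
L(y) = y + y² (L(y) = y² + y = y + y²)
r = 576 (r = (12*((-1*(-3))*(1 - 1*(-3))))*4 = (12*(3*(1 + 3)))*4 = (12*(3*4))*4 = (12*12)*4 = 144*4 = 576)
(r + 1562) + u((4 + 3)*2) = (576 + 1562) + ((4 + 3)*2)² = 2138 + (7*2)² = 2138 + 14² = 2138 + 196 = 2334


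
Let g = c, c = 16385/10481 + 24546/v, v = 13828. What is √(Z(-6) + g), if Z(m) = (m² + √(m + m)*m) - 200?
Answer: √(-843677141785431082 - 63015217332263472*I*√3)/72465634 ≈ 0.81819 - 12.702*I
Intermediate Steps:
c = 241919203/72465634 (c = 16385/10481 + 24546/13828 = 16385*(1/10481) + 24546*(1/13828) = 16385/10481 + 12273/6914 = 241919203/72465634 ≈ 3.3384)
Z(m) = -200 + m² + √2*m^(3/2) (Z(m) = (m² + √(2*m)*m) - 200 = (m² + (√2*√m)*m) - 200 = (m² + √2*m^(3/2)) - 200 = -200 + m² + √2*m^(3/2))
g = 241919203/72465634 ≈ 3.3384
√(Z(-6) + g) = √((-200 + (-6)² + √2*(-6)^(3/2)) + 241919203/72465634) = √((-200 + 36 + √2*(-6*I*√6)) + 241919203/72465634) = √((-200 + 36 - 12*I*√3) + 241919203/72465634) = √((-164 - 12*I*√3) + 241919203/72465634) = √(-11642444773/72465634 - 12*I*√3)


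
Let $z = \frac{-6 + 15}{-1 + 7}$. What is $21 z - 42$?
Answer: $- \frac{21}{2} \approx -10.5$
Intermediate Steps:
$z = \frac{3}{2}$ ($z = \frac{9}{6} = 9 \cdot \frac{1}{6} = \frac{3}{2} \approx 1.5$)
$21 z - 42 = 21 \cdot \frac{3}{2} - 42 = \frac{63}{2} - 42 = - \frac{21}{2}$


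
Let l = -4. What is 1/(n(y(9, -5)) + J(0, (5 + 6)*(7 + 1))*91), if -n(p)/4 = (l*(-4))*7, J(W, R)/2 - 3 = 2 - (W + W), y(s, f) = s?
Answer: 1/462 ≈ 0.0021645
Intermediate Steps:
J(W, R) = 10 - 4*W (J(W, R) = 6 + 2*(2 - (W + W)) = 6 + 2*(2 - 2*W) = 6 + (4 - 4*W) = 10 - 4*W)
n(p) = -448 (n(p) = -4*(-4*(-4))*7 = -64*7 = -4*112 = -448)
1/(n(y(9, -5)) + J(0, (5 + 6)*(7 + 1))*91) = 1/(-448 + (10 - 4*0)*91) = 1/(-448 + (10 + 0)*91) = 1/(-448 + 10*91) = 1/(-448 + 910) = 1/462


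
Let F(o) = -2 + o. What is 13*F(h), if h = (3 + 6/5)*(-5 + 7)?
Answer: 416/5 ≈ 83.200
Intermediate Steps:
h = 42/5 (h = (3 + 6*(1/5))*2 = (3 + 6/5)*2 = (21/5)*2 = 42/5 ≈ 8.4000)
13*F(h) = 13*(-2 + 42/5) = 13*(32/5) = 416/5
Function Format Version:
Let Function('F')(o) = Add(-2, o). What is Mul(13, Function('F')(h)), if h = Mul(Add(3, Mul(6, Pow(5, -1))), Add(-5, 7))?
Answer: Rational(416, 5) ≈ 83.200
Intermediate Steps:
h = Rational(42, 5) (h = Mul(Add(3, Mul(6, Rational(1, 5))), 2) = Mul(Add(3, Rational(6, 5)), 2) = Mul(Rational(21, 5), 2) = Rational(42, 5) ≈ 8.4000)
Mul(13, Function('F')(h)) = Mul(13, Add(-2, Rational(42, 5))) = Mul(13, Rational(32, 5)) = Rational(416, 5)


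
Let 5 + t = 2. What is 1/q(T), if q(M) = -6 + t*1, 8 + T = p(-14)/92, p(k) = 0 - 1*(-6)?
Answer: -⅑ ≈ -0.11111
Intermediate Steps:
t = -3 (t = -5 + 2 = -3)
p(k) = 6 (p(k) = 0 + 6 = 6)
T = -365/46 (T = -8 + 6/92 = -8 + 6*(1/92) = -8 + 3/46 = -365/46 ≈ -7.9348)
q(M) = -9 (q(M) = -6 - 3*1 = -6 - 3 = -9)
1/q(T) = 1/(-9) = -⅑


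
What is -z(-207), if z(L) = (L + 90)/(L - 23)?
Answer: -117/230 ≈ -0.50870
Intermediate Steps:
z(L) = (90 + L)/(-23 + L)
-z(-207) = -(90 - 207)/(-23 - 207) = -(-117)/(-230) = -(-1)*(-117)/230 = -1*117/230 = -117/230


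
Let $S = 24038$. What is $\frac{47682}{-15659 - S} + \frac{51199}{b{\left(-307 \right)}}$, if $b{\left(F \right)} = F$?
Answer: $- \frac{2047085077}{12186979} \approx -167.97$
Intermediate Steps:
$\frac{47682}{-15659 - S} + \frac{51199}{b{\left(-307 \right)}} = \frac{47682}{-15659 - 24038} + \frac{51199}{-307} = \frac{47682}{-15659 - 24038} + 51199 \left(- \frac{1}{307}\right) = \frac{47682}{-39697} - \frac{51199}{307} = 47682 \left(- \frac{1}{39697}\right) - \frac{51199}{307} = - \frac{47682}{39697} - \frac{51199}{307} = - \frac{2047085077}{12186979}$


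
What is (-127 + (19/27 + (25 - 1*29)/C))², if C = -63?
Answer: 569204164/35721 ≈ 15935.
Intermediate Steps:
(-127 + (19/27 + (25 - 1*29)/C))² = (-127 + (19/27 + (25 - 1*29)/(-63)))² = (-127 + (19*(1/27) + (25 - 29)*(-1/63)))² = (-127 + (19/27 - 4*(-1/63)))² = (-127 + (19/27 + 4/63))² = (-127 + 145/189)² = (-23858/189)² = 569204164/35721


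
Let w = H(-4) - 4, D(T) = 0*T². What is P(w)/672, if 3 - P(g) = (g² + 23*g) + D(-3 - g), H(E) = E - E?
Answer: 79/672 ≈ 0.11756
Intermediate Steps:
H(E) = 0
D(T) = 0
w = -4 (w = 0 - 4 = -4)
P(g) = 3 - g² - 23*g (P(g) = 3 - ((g² + 23*g) + 0) = 3 - (g² + 23*g) = 3 + (-g² - 23*g) = 3 - g² - 23*g)
P(w)/672 = (3 - 1*(-4)² - 23*(-4))/672 = (3 - 1*16 + 92)*(1/672) = (3 - 16 + 92)*(1/672) = 79*(1/672) = 79/672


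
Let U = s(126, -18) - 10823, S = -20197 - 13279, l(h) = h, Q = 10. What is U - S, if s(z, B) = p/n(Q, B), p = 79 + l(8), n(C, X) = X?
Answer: 135889/6 ≈ 22648.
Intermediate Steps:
S = -33476
p = 87 (p = 79 + 8 = 87)
s(z, B) = 87/B
U = -64967/6 (U = 87/(-18) - 10823 = 87*(-1/18) - 10823 = -29/6 - 10823 = -64967/6 ≈ -10828.)
U - S = -64967/6 - 1*(-33476) = -64967/6 + 33476 = 135889/6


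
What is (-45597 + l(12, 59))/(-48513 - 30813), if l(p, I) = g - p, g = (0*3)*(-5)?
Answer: 15203/26442 ≈ 0.57496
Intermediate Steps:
g = 0 (g = 0*(-5) = 0)
l(p, I) = -p (l(p, I) = 0 - p = -p)
(-45597 + l(12, 59))/(-48513 - 30813) = (-45597 - 1*12)/(-48513 - 30813) = (-45597 - 12)/(-79326) = -45609*(-1/79326) = 15203/26442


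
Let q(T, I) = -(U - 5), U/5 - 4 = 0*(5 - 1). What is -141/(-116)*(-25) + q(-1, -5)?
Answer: -5265/116 ≈ -45.388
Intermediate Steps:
U = 20 (U = 20 + 5*(0*(5 - 1)) = 20 + 5*(0*4) = 20 + 5*0 = 20 + 0 = 20)
q(T, I) = -15 (q(T, I) = -(20 - 5) = -1*15 = -15)
-141/(-116)*(-25) + q(-1, -5) = -141/(-116)*(-25) - 15 = -141*(-1/116)*(-25) - 15 = (141/116)*(-25) - 15 = -3525/116 - 15 = -5265/116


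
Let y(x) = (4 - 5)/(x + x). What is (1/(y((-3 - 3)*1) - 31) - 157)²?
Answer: 3394111081/137641 ≈ 24659.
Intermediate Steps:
y(x) = -1/(2*x)
(1/(y((-3 - 3)*1) - 31) - 157)² = (1/(-1/(2*(-3 - 3)) - 31) - 157)² = (1/(-1/(2*((-6*1))) - 31) - 157)² = (1/(-½/(-6) - 31) - 157)² = (1/(-½*(-⅙) - 31) - 157)² = (1/(1/12 - 31) - 157)² = (1/(-371/12) - 157)² = (-12/371 - 157)² = (-58259/371)² = 3394111081/137641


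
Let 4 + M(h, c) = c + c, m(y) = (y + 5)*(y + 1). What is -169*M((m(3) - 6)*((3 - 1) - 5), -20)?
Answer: 7436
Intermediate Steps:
m(y) = (1 + y)*(5 + y) (m(y) = (5 + y)*(1 + y) = (1 + y)*(5 + y))
M(h, c) = -4 + 2*c (M(h, c) = -4 + (c + c) = -4 + 2*c)
-169*M((m(3) - 6)*((3 - 1) - 5), -20) = -169*(-4 + 2*(-20)) = -169*(-4 - 40) = -169*(-44) = 7436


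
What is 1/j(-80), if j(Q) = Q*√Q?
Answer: I*√5/1600 ≈ 0.0013975*I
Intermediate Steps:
j(Q) = Q^(3/2)
1/j(-80) = 1/((-80)^(3/2)) = 1/(-320*I*√5) = I*√5/1600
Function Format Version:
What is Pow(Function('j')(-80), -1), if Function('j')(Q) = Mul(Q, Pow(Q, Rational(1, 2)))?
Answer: Mul(Rational(1, 1600), I, Pow(5, Rational(1, 2))) ≈ Mul(0.0013975, I)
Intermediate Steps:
Function('j')(Q) = Pow(Q, Rational(3, 2))
Pow(Function('j')(-80), -1) = Pow(Pow(-80, Rational(3, 2)), -1) = Pow(Mul(-320, I, Pow(5, Rational(1, 2))), -1) = Mul(Rational(1, 1600), I, Pow(5, Rational(1, 2)))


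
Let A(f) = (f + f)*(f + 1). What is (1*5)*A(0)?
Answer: 0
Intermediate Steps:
A(f) = 2*f*(1 + f) (A(f) = (2*f)*(1 + f) = 2*f*(1 + f))
(1*5)*A(0) = (1*5)*(2*0*(1 + 0)) = 5*(2*0*1) = 5*0 = 0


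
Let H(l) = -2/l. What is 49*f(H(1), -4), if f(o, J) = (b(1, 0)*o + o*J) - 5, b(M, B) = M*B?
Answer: 147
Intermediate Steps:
b(M, B) = B*M
f(o, J) = -5 + J*o (f(o, J) = ((0*1)*o + o*J) - 5 = (0*o + J*o) - 5 = (0 + J*o) - 5 = J*o - 5 = -5 + J*o)
49*f(H(1), -4) = 49*(-5 - (-8)/1) = 49*(-5 - (-8)) = 49*(-5 - 4*(-2)) = 49*(-5 + 8) = 49*3 = 147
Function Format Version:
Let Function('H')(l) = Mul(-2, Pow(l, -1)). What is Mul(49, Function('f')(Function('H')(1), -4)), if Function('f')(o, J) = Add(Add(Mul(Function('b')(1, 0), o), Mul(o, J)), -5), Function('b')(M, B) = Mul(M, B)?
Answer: 147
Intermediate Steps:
Function('b')(M, B) = Mul(B, M)
Function('f')(o, J) = Add(-5, Mul(J, o)) (Function('f')(o, J) = Add(Add(Mul(Mul(0, 1), o), Mul(o, J)), -5) = Add(Add(Mul(0, o), Mul(J, o)), -5) = Add(Add(0, Mul(J, o)), -5) = Add(Mul(J, o), -5) = Add(-5, Mul(J, o)))
Mul(49, Function('f')(Function('H')(1), -4)) = Mul(49, Add(-5, Mul(-4, Mul(-2, Pow(1, -1))))) = Mul(49, Add(-5, Mul(-4, Mul(-2, 1)))) = Mul(49, Add(-5, Mul(-4, -2))) = Mul(49, Add(-5, 8)) = Mul(49, 3) = 147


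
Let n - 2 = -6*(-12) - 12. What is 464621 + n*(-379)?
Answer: 441123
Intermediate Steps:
n = 62 (n = 2 + (-6*(-12) - 12) = 2 + (72 - 12) = 2 + 60 = 62)
464621 + n*(-379) = 464621 + 62*(-379) = 464621 - 23498 = 441123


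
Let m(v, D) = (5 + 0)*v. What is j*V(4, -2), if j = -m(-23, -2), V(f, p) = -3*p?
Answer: 690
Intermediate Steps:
m(v, D) = 5*v
j = 115 (j = -5*(-23) = -1*(-115) = 115)
j*V(4, -2) = 115*(-3*(-2)) = 115*6 = 690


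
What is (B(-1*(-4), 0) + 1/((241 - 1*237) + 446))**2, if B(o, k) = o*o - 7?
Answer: 16410601/202500 ≈ 81.040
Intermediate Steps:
B(o, k) = -7 + o**2 (B(o, k) = o**2 - 7 = -7 + o**2)
(B(-1*(-4), 0) + 1/((241 - 1*237) + 446))**2 = ((-7 + (-1*(-4))**2) + 1/((241 - 1*237) + 446))**2 = ((-7 + 4**2) + 1/((241 - 237) + 446))**2 = ((-7 + 16) + 1/(4 + 446))**2 = (9 + 1/450)**2 = (4051/450)**2 = 16410601/202500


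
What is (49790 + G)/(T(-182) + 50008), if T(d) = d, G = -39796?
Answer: 4997/24913 ≈ 0.20058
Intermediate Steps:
(49790 + G)/(T(-182) + 50008) = (49790 - 39796)/(-182 + 50008) = 9994/49826 = 9994*(1/49826) = 4997/24913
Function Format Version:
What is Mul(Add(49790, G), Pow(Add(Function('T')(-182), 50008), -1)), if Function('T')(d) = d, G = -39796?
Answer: Rational(4997, 24913) ≈ 0.20058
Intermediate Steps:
Mul(Add(49790, G), Pow(Add(Function('T')(-182), 50008), -1)) = Mul(Add(49790, -39796), Pow(Add(-182, 50008), -1)) = Mul(9994, Pow(49826, -1)) = Mul(9994, Rational(1, 49826)) = Rational(4997, 24913)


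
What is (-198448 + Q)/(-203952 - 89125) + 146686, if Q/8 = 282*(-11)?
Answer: 42990516086/293077 ≈ 1.4669e+5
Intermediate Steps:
Q = -24816 (Q = 8*(282*(-11)) = 8*(-3102) = -24816)
(-198448 + Q)/(-203952 - 89125) + 146686 = (-198448 - 24816)/(-203952 - 89125) + 146686 = -223264/(-293077) + 146686 = -223264*(-1/293077) + 146686 = 223264/293077 + 146686 = 42990516086/293077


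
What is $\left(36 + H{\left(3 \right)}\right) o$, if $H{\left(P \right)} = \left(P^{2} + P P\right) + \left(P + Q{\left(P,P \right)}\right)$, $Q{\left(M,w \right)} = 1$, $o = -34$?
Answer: $-1972$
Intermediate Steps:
$H{\left(P \right)} = 1 + P + 2 P^{2}$ ($H{\left(P \right)} = \left(P^{2} + P P\right) + \left(P + 1\right) = \left(P^{2} + P^{2}\right) + \left(1 + P\right) = 2 P^{2} + \left(1 + P\right) = 1 + P + 2 P^{2}$)
$\left(36 + H{\left(3 \right)}\right) o = \left(36 + \left(1 + 3 + 2 \cdot 3^{2}\right)\right) \left(-34\right) = \left(36 + \left(1 + 3 + 2 \cdot 9\right)\right) \left(-34\right) = \left(36 + \left(1 + 3 + 18\right)\right) \left(-34\right) = \left(36 + 22\right) \left(-34\right) = 58 \left(-34\right) = -1972$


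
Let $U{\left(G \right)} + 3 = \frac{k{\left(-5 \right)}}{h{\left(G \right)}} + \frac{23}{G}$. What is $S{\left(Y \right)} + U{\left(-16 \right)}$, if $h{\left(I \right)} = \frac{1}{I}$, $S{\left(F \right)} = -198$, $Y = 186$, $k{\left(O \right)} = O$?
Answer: $- \frac{1959}{16} \approx -122.44$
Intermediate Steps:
$U{\left(G \right)} = -3 - 5 G + \frac{23}{G}$ ($U{\left(G \right)} = -3 - \left(- \frac{23}{G} + 5 G\right) = -3 - 5 G + \frac{23}{G}$)
$S{\left(Y \right)} + U{\left(-16 \right)} = -198 - \left(-77 + \frac{23}{16}\right) = -198 + \left(-3 + 80 + 23 \left(- \frac{1}{16}\right)\right) = -198 - - \frac{1209}{16} = -198 + \frac{1209}{16} = - \frac{1959}{16}$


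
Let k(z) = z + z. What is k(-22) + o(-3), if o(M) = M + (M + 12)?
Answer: -38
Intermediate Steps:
k(z) = 2*z
o(M) = 12 + 2*M (o(M) = M + (12 + M) = 12 + 2*M)
k(-22) + o(-3) = 2*(-22) + (12 + 2*(-3)) = -44 + (12 - 6) = -44 + 6 = -38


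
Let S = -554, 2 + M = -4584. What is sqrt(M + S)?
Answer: 2*I*sqrt(1285) ≈ 71.694*I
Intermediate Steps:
M = -4586 (M = -2 - 4584 = -4586)
sqrt(M + S) = sqrt(-4586 - 554) = sqrt(-5140) = 2*I*sqrt(1285)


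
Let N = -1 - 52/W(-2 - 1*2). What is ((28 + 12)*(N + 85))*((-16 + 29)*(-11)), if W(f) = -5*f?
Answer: -465608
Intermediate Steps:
N = -18/5 (N = -1 - 52*(-1/(5*(-2 - 1*2))) = -1 - 52*(-1/(5*(-2 - 2))) = -1 - 52/((-5*(-4))) = -1 - 52/20 = -1 - 52*1/20 = -1 - 13/5 = -18/5 ≈ -3.6000)
((28 + 12)*(N + 85))*((-16 + 29)*(-11)) = ((28 + 12)*(-18/5 + 85))*((-16 + 29)*(-11)) = (40*(407/5))*(13*(-11)) = 3256*(-143) = -465608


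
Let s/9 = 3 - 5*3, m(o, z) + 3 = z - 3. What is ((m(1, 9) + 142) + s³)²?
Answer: 1586509027489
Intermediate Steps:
m(o, z) = -6 + z (m(o, z) = -3 + (z - 3) = -3 + (-3 + z) = -6 + z)
s = -108 (s = 9*(3 - 5*3) = 9*(3 - 15) = 9*(-12) = -108)
((m(1, 9) + 142) + s³)² = (((-6 + 9) + 142) + (-108)³)² = ((3 + 142) - 1259712)² = (145 - 1259712)² = (-1259567)² = 1586509027489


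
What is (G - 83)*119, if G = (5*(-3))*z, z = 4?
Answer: -17017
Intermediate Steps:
G = -60 (G = (5*(-3))*4 = -15*4 = -60)
(G - 83)*119 = (-60 - 83)*119 = -143*119 = -17017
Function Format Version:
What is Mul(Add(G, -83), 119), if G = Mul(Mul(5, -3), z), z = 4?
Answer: -17017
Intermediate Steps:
G = -60 (G = Mul(Mul(5, -3), 4) = Mul(-15, 4) = -60)
Mul(Add(G, -83), 119) = Mul(Add(-60, -83), 119) = Mul(-143, 119) = -17017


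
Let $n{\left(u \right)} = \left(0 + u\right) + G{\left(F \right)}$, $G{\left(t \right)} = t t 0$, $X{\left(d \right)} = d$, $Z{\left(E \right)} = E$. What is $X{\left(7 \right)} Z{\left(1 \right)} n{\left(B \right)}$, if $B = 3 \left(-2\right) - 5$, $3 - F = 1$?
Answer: $-77$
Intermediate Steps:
$F = 2$ ($F = 3 - 1 = 2$)
$G{\left(t \right)} = 0$ ($G{\left(t \right)} = t^{2} \cdot 0 = 0$)
$B = -11$ ($B = -6 - 5 = -11$)
$n{\left(u \right)} = u$ ($n{\left(u \right)} = \left(0 + u\right) + 0 = u + 0 = u$)
$X{\left(7 \right)} Z{\left(1 \right)} n{\left(B \right)} = 7 \cdot 1 \left(-11\right) = 7 \left(-11\right) = -77$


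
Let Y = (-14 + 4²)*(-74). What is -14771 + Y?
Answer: -14919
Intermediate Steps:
Y = -148 (Y = (-14 + 16)*(-74) = 2*(-74) = -148)
-14771 + Y = -14771 - 148 = -14919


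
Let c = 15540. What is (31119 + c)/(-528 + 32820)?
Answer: 15553/10764 ≈ 1.4449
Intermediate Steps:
(31119 + c)/(-528 + 32820) = (31119 + 15540)/(-528 + 32820) = 46659/32292 = 46659*(1/32292) = 15553/10764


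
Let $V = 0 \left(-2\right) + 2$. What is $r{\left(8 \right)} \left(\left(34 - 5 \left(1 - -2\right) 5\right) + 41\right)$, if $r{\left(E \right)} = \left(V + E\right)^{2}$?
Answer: $0$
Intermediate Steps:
$V = 2$ ($V = 0 + 2 = 2$)
$r{\left(E \right)} = \left(2 + E\right)^{2}$
$r{\left(8 \right)} \left(\left(34 - 5 \left(1 - -2\right) 5\right) + 41\right) = \left(2 + 8\right)^{2} \left(\left(34 - 5 \left(1 - -2\right) 5\right) + 41\right) = 10^{2} \left(\left(34 - 5 \left(1 + 2\right) 5\right) + 41\right) = 100 \left(\left(34 - 5 \cdot 3 \cdot 5\right) + 41\right) = 100 \left(\left(34 - 15 \cdot 5\right) + 41\right) = 100 \left(\left(34 - 75\right) + 41\right) = 100 \left(-41 + 41\right) = 100 \cdot 0 = 0$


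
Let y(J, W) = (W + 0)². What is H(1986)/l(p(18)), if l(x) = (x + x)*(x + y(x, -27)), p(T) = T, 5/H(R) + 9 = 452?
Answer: 5/11913156 ≈ 4.1970e-7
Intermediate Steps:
y(J, W) = W²
H(R) = 5/443 (H(R) = 5/(-9 + 452) = 5/443)
l(x) = 2*x*(729 + x) (l(x) = (x + x)*(x + (-27)²) = (2*x)*(x + 729) = (2*x)*(729 + x) = 2*x*(729 + x))
H(1986)/l(p(18)) = 5/(443*((2*18*(729 + 18)))) = 5/(443*((2*18*747))) = (5/443)/26892 = (5/443)*(1/26892) = 5/11913156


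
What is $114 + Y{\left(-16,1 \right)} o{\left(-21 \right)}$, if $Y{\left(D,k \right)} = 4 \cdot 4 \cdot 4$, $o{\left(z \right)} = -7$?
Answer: $-334$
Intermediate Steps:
$Y{\left(D,k \right)} = 64$ ($Y{\left(D,k \right)} = 16 \cdot 4 = 64$)
$114 + Y{\left(-16,1 \right)} o{\left(-21 \right)} = 114 + 64 \left(-7\right) = 114 - 448 = -334$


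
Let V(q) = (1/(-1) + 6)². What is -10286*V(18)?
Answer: -257150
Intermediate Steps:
V(q) = 25 (V(q) = (-1 + 6)² = 5² = 25)
-10286*V(18) = -10286*25 = -257150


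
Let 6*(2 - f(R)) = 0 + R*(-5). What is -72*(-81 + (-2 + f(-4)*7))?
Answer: 6648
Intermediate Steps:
f(R) = 2 + 5*R/6 (f(R) = 2 - (0 + R*(-5))/6 = 2 - (0 - 5*R)/6 = 2 - (-5)*R/6 = 2 + 5*R/6)
-72*(-81 + (-2 + f(-4)*7)) = -72*(-81 + (-2 + (2 + (⅚)*(-4))*7)) = -72*(-81 + (-2 + (2 - 10/3)*7)) = -72*(-81 + (-2 - 4/3*7)) = -72*(-81 + (-2 - 28/3)) = -72*(-81 - 34/3) = -72*(-277/3) = 6648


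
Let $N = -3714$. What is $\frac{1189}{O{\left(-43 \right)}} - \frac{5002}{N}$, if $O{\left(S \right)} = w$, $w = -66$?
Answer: $- \frac{680969}{40854} \approx -16.668$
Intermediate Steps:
$O{\left(S \right)} = -66$
$\frac{1189}{O{\left(-43 \right)}} - \frac{5002}{N} = \frac{1189}{-66} - \frac{5002}{-3714} = 1189 \left(- \frac{1}{66}\right) - - \frac{2501}{1857} = - \frac{1189}{66} + \frac{2501}{1857} = - \frac{680969}{40854}$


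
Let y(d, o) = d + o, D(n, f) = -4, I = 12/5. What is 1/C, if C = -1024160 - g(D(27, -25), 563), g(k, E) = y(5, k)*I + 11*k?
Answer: -5/5120592 ≈ -9.7645e-7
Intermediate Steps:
I = 12/5 (I = 12*(1/5) = 12/5 ≈ 2.4000)
g(k, E) = 12 + 67*k/5 (g(k, E) = (5 + k)*(12/5) + 11*k = (12 + 12*k/5) + 11*k = 12 + 67*k/5)
C = -5120592/5 (C = -1024160 - (12 + (67/5)*(-4)) = -1024160 - (12 - 268/5) = -1024160 - 1*(-208/5) = -1024160 + 208/5 = -5120592/5 ≈ -1.0241e+6)
1/C = 1/(-5120592/5) = -5/5120592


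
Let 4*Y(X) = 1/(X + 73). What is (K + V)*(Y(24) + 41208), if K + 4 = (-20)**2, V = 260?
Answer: 2622147620/97 ≈ 2.7032e+7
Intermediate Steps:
K = 396 (K = -4 + (-20)**2 = -4 + 400 = 396)
Y(X) = 1/(4*(73 + X)) (Y(X) = 1/(4*(X + 73)) = 1/(4*(73 + X)))
(K + V)*(Y(24) + 41208) = (396 + 260)*(1/(4*(73 + 24)) + 41208) = 656*((1/4)/97 + 41208) = 656*((1/4)*(1/97) + 41208) = 656*(1/388 + 41208) = 656*(15988705/388) = 2622147620/97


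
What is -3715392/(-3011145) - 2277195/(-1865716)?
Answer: 4596276879649/1872647134940 ≈ 2.4544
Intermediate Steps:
-3715392/(-3011145) - 2277195/(-1865716) = -3715392*(-1/3011145) - 2277195*(-1/1865716) = 1238464/1003715 + 2277195/1865716 = 4596276879649/1872647134940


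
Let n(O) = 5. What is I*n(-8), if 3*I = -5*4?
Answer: -100/3 ≈ -33.333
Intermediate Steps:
I = -20/3 (I = (-5*4)/3 = (⅓)*(-20) = -20/3 ≈ -6.6667)
I*n(-8) = -20/3*5 = -100/3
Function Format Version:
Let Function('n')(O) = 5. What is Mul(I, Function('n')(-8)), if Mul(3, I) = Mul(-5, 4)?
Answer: Rational(-100, 3) ≈ -33.333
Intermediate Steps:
I = Rational(-20, 3) (I = Mul(Rational(1, 3), Mul(-5, 4)) = Mul(Rational(1, 3), -20) = Rational(-20, 3) ≈ -6.6667)
Mul(I, Function('n')(-8)) = Mul(Rational(-20, 3), 5) = Rational(-100, 3)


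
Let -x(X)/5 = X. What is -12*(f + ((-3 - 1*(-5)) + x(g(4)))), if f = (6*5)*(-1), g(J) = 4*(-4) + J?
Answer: -384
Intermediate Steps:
g(J) = -16 + J
x(X) = -5*X
f = -30 (f = 30*(-1) = -30)
-12*(f + ((-3 - 1*(-5)) + x(g(4)))) = -12*(-30 + ((-3 - 1*(-5)) - 5*(-16 + 4))) = -12*(-30 + ((-3 + 5) - 5*(-12))) = -12*(-30 + (2 + 60)) = -12*(-30 + 62) = -12*32 = -384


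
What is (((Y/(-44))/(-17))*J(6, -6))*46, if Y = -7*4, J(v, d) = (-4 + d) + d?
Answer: 5152/187 ≈ 27.551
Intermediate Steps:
J(v, d) = -4 + 2*d
Y = -28
(((Y/(-44))/(-17))*J(6, -6))*46 = ((-28/(-44)/(-17))*(-4 + 2*(-6)))*46 = ((-28*(-1/44)*(-1/17))*(-4 - 12))*46 = (((7/11)*(-1/17))*(-16))*46 = -7/187*(-16)*46 = (112/187)*46 = 5152/187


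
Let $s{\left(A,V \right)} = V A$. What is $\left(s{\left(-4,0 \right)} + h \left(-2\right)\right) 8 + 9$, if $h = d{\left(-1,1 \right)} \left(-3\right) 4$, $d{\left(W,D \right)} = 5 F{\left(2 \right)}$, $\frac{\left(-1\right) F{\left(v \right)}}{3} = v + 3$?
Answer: $-14391$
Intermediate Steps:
$F{\left(v \right)} = -9 - 3 v$ ($F{\left(v \right)} = - 3 \left(v + 3\right) = - 3 \left(3 + v\right) = -9 - 3 v$)
$d{\left(W,D \right)} = -75$ ($d{\left(W,D \right)} = 5 \left(-9 - 6\right) = 5 \left(-15\right) = -75$)
$s{\left(A,V \right)} = A V$
$h = 900$ ($h = \left(-75\right) \left(-3\right) 4 = 225 \cdot 4 = 900$)
$\left(s{\left(-4,0 \right)} + h \left(-2\right)\right) 8 + 9 = \left(\left(-4\right) 0 + 900 \left(-2\right)\right) 8 + 9 = \left(0 - 1800\right) 8 + 9 = \left(-1800\right) 8 + 9 = -14400 + 9 = -14391$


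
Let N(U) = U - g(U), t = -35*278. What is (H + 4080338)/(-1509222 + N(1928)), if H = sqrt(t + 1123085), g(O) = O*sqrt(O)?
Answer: -(4080338 + sqrt(1113355))/(1507294 + 3856*sqrt(482)) ≈ -2.5638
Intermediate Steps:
g(O) = O**(3/2)
t = -9730
H = sqrt(1113355) (H = sqrt(-9730 + 1123085) = sqrt(1113355) ≈ 1055.2)
N(U) = U - U**(3/2)
(H + 4080338)/(-1509222 + N(1928)) = (sqrt(1113355) + 4080338)/(-1509222 + (1928 - 1928**(3/2))) = (4080338 + sqrt(1113355))/(-1509222 + (1928 - 3856*sqrt(482))) = (4080338 + sqrt(1113355))/(-1507294 - 3856*sqrt(482))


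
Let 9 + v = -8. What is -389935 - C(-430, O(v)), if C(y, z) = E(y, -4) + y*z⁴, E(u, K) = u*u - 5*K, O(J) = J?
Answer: 35339175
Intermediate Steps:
v = -17 (v = -9 - 8 = -17)
E(u, K) = u² - 5*K
C(y, z) = 20 + y² + y*z⁴ (C(y, z) = (y² - 5*(-4)) + y*z⁴ = (y² + 20) + y*z⁴ = (20 + y²) + y*z⁴ = 20 + y² + y*z⁴)
-389935 - C(-430, O(v)) = -389935 - (20 + (-430)² - 430*(-17)⁴) = -389935 - (20 + 184900 - 430*83521) = -389935 - (20 + 184900 - 35914030) = -389935 - 1*(-35729110) = -389935 + 35729110 = 35339175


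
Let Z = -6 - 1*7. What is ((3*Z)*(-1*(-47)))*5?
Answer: -9165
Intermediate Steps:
Z = -13 (Z = -6 - 7 = -13)
((3*Z)*(-1*(-47)))*5 = ((3*(-13))*(-1*(-47)))*5 = -39*47*5 = -1833*5 = -9165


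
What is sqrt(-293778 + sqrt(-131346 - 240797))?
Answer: sqrt(-293778 + I*sqrt(372143)) ≈ 0.563 + 542.01*I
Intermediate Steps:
sqrt(-293778 + sqrt(-131346 - 240797)) = sqrt(-293778 + sqrt(-372143)) = sqrt(-293778 + I*sqrt(372143))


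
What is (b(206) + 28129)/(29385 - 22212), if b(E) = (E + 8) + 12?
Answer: 28355/7173 ≈ 3.9530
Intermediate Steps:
b(E) = 20 + E (b(E) = (8 + E) + 12 = 20 + E)
(b(206) + 28129)/(29385 - 22212) = ((20 + 206) + 28129)/(29385 - 22212) = (226 + 28129)/7173 = 28355*(1/7173) = 28355/7173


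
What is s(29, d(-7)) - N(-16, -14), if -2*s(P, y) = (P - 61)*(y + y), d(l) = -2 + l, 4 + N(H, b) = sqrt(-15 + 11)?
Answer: -284 - 2*I ≈ -284.0 - 2.0*I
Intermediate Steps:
N(H, b) = -4 + 2*I (N(H, b) = -4 + sqrt(-15 + 11) = -4 + sqrt(-4) = -4 + 2*I)
s(P, y) = -y*(-61 + P) (s(P, y) = -(P - 61)*(y + y)/2 = -(-61 + P)*2*y/2 = -y*(-61 + P))
s(29, d(-7)) - N(-16, -14) = (-2 - 7)*(61 - 1*29) - (-4 + 2*I) = -9*(61 - 29) + (4 - 2*I) = -9*32 + (4 - 2*I) = -288 + (4 - 2*I) = -284 - 2*I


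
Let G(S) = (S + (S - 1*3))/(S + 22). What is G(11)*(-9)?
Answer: -57/11 ≈ -5.1818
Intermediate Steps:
G(S) = (-3 + 2*S)/(22 + S) (G(S) = (S + (S - 3))/(22 + S) = (S + (-3 + S))/(22 + S) = (-3 + 2*S)/(22 + S))
G(11)*(-9) = ((-3 + 2*11)/(22 + 11))*(-9) = ((-3 + 22)/33)*(-9) = ((1/33)*19)*(-9) = (19/33)*(-9) = -57/11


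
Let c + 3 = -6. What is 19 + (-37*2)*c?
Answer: 685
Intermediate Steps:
c = -9 (c = -3 - 6 = -9)
19 + (-37*2)*c = 19 - 37*2*(-9) = 19 - 74*(-9) = 19 + 666 = 685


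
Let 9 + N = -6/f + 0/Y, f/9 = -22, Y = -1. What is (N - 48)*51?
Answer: -31960/11 ≈ -2905.5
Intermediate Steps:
f = -198 (f = 9*(-22) = -198)
N = -296/33 (N = -9 + (-6/(-198) + 0/(-1)) = -9 + (-6*(-1/198) + 0*(-1)) = -9 + (1/33 + 0) = -9 + 1/33 = -296/33 ≈ -8.9697)
(N - 48)*51 = (-296/33 - 48)*51 = -1880/33*51 = -31960/11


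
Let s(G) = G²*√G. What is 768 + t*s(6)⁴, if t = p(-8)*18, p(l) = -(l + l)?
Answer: 17414259456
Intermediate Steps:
s(G) = G^(5/2)
p(l) = -2*l
t = 288 (t = -2*(-8)*18 = 16*18 = 288)
768 + t*s(6)⁴ = 768 + 288*(6^(5/2))⁴ = 768 + 288*(36*√6)⁴ = 768 + 288*60466176 = 768 + 17414258688 = 17414259456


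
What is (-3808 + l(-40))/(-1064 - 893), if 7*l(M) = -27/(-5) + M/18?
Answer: 1199377/616455 ≈ 1.9456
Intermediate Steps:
l(M) = 27/35 + M/126 (l(M) = (-27/(-5) + M/18)/7 = (-27*(-1/5) + M*(1/18))/7 = (27/5 + M/18)/7 = 27/35 + M/126)
(-3808 + l(-40))/(-1064 - 893) = (-3808 + (27/35 + (1/126)*(-40)))/(-1064 - 893) = (-3808 + (27/35 - 20/63))/(-1957) = (-3808 + 143/315)*(-1/1957) = -1199377/315*(-1/1957) = 1199377/616455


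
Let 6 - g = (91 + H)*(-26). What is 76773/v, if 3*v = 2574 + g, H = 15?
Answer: 230319/5336 ≈ 43.163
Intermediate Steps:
g = 2762 (g = 6 - (91 + 15)*(-26) = 6 - 106*(-26) = 6 - 1*(-2756) = 6 + 2756 = 2762)
v = 5336/3 (v = (2574 + 2762)/3 = (⅓)*5336 = 5336/3 ≈ 1778.7)
76773/v = 76773/(5336/3) = 76773*(3/5336) = 230319/5336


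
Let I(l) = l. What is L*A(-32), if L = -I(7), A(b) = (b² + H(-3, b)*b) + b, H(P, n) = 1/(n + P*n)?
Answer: -13881/2 ≈ -6940.5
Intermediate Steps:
A(b) = -½ + b + b² (A(b) = (b² + (1/(b*(1 - 3)))*b) + b = (b² + (1/(b*(-2)))*b) + b = (b² + (-½/b)*b) + b = (b² + (-1/(2*b))*b) + b = (b² - ½) + b = (-½ + b²) + b = -½ + b + b²)
L = -7 (L = -1*7 = -7)
L*A(-32) = -7*(-½ - 32 + (-32)²) = -7*(-½ - 32 + 1024) = -7*1983/2 = -13881/2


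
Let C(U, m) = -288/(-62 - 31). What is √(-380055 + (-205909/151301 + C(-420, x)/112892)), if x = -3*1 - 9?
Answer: 4*I*√2462944663469689938091001/10182708601 ≈ 616.49*I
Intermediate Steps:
x = -12 (x = -3 - 9 = -12)
C(U, m) = 96/31 (C(U, m) = -288/(-93) = -288*(-1/93) = 96/31)
√(-380055 + (-205909/151301 + C(-420, x)/112892)) = √(-380055 + (-205909/151301 + (96/31)/112892)) = √(-380055 + (-205909*1/151301 + (96/31)*(1/112892))) = √(-380055 + (-205909/151301 + 24/874913)) = √(-380055 - 180148829693/132375211813) = √(-50310041274419408/132375211813) = 4*I*√2462944663469689938091001/10182708601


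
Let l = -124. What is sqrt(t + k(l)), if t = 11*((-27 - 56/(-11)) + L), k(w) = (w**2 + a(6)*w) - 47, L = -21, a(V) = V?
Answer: sqrt(14113) ≈ 118.80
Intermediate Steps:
k(w) = -47 + w**2 + 6*w (k(w) = (w**2 + 6*w) - 47 = -47 + w**2 + 6*w)
t = -472 (t = 11*((-27 - 56/(-11)) - 21) = 11*((-27 - 56*(-1)/11) - 21) = 11*((-27 - 1*(-56/11)) - 21) = 11*((-27 + 56/11) - 21) = 11*(-241/11 - 21) = 11*(-472/11) = -472)
sqrt(t + k(l)) = sqrt(-472 + (-47 + (-124)**2 + 6*(-124))) = sqrt(-472 + (-47 + 15376 - 744)) = sqrt(-472 + 14585) = sqrt(14113)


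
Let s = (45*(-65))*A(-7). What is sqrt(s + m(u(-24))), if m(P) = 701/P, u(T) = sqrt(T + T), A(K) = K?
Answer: sqrt(737100 - 2103*I*sqrt(3))/6 ≈ 143.09 - 0.35355*I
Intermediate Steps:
u(T) = sqrt(2)*sqrt(T) (u(T) = sqrt(2*T) = sqrt(2)*sqrt(T))
s = 20475 (s = (45*(-65))*(-7) = -2925*(-7) = 20475)
sqrt(s + m(u(-24))) = sqrt(20475 + 701/((sqrt(2)*sqrt(-24)))) = sqrt(20475 + 701/((sqrt(2)*(2*I*sqrt(6))))) = sqrt(20475 + 701/((4*I*sqrt(3)))) = sqrt(20475 + 701*(-I*sqrt(3)/12)) = sqrt(20475 - 701*I*sqrt(3)/12)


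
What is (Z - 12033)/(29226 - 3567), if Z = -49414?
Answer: -61447/25659 ≈ -2.3948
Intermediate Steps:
(Z - 12033)/(29226 - 3567) = (-49414 - 12033)/(29226 - 3567) = -61447/25659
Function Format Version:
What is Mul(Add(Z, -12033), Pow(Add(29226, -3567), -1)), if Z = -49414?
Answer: Rational(-61447, 25659) ≈ -2.3948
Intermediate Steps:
Mul(Add(Z, -12033), Pow(Add(29226, -3567), -1)) = Mul(Add(-49414, -12033), Pow(Add(29226, -3567), -1)) = Mul(-61447, Pow(25659, -1)) = Mul(-61447, Rational(1, 25659)) = Rational(-61447, 25659)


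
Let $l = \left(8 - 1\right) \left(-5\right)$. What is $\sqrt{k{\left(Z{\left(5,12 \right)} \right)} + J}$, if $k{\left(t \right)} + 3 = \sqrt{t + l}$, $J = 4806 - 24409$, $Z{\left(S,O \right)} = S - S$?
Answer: $\sqrt{-19606 + i \sqrt{35}} \approx 0.021 + 140.02 i$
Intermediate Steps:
$Z{\left(S,O \right)} = 0$
$J = -19603$
$l = -35$ ($l = 7 \left(-5\right) = -35$)
$k{\left(t \right)} = -3 + \sqrt{-35 + t}$ ($k{\left(t \right)} = -3 + \sqrt{t - 35} = -3 + \sqrt{-35 + t}$)
$\sqrt{k{\left(Z{\left(5,12 \right)} \right)} + J} = \sqrt{\left(-3 + \sqrt{-35 + 0}\right) - 19603} = \sqrt{\left(-3 + \sqrt{-35}\right) - 19603} = \sqrt{\left(-3 + i \sqrt{35}\right) - 19603} = \sqrt{-19606 + i \sqrt{35}}$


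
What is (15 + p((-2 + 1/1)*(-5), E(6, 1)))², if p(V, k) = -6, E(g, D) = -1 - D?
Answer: 81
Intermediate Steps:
(15 + p((-2 + 1/1)*(-5), E(6, 1)))² = (15 - 6)² = 9² = 81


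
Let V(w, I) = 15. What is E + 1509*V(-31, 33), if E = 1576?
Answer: 24211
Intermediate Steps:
E + 1509*V(-31, 33) = 1576 + 1509*15 = 1576 + 22635 = 24211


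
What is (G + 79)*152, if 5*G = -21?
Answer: 56848/5 ≈ 11370.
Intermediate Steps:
G = -21/5 (G = (1/5)*(-21) = -21/5 ≈ -4.2000)
(G + 79)*152 = (-21/5 + 79)*152 = (374/5)*152 = 56848/5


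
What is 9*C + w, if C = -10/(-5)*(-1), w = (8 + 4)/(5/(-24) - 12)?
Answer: -5562/293 ≈ -18.983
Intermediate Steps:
w = -288/293 (w = 12/(5*(-1/24) - 12) = 12/(-5/24 - 12) = 12/(-293/24) = 12*(-24/293) = -288/293 ≈ -0.98293)
C = -2 (C = -10*(-⅕)*(-1) = 2*(-1) = -2)
9*C + w = 9*(-2) - 288/293 = -18 - 288/293 = -5562/293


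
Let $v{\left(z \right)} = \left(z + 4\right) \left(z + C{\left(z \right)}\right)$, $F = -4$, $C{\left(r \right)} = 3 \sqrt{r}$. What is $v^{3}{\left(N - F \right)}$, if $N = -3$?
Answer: $8000$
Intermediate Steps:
$v{\left(z \right)} = \left(4 + z\right) \left(z + 3 \sqrt{z}\right)$ ($v{\left(z \right)} = \left(z + 4\right) \left(z + 3 \sqrt{z}\right) = \left(4 + z\right) \left(z + 3 \sqrt{z}\right)$)
$v^{3}{\left(N - F \right)} = \left(\left(-3 - -4\right)^{2} + 3 \left(-3 - -4\right)^{\frac{3}{2}} + 4 \left(-3 - -4\right) + 12 \sqrt{-3 - -4}\right)^{3} = \left(\left(-3 + 4\right)^{2} + 3 \left(-3 + 4\right)^{\frac{3}{2}} + 4 \left(-3 + 4\right) + 12 \sqrt{-3 + 4}\right)^{3} = \left(1^{2} + 3 \cdot 1^{\frac{3}{2}} + 4 \cdot 1 + 12 \sqrt{1}\right)^{3} = \left(1 + 3 \cdot 1 + 4 + 12 \cdot 1\right)^{3} = \left(1 + 3 + 4 + 12\right)^{3} = 20^{3} = 8000$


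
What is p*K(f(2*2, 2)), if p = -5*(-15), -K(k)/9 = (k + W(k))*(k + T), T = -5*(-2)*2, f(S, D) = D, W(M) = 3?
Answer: -74250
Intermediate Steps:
T = 20 (T = 10*2 = 20)
K(k) = -9*(3 + k)*(20 + k) (K(k) = -9*(k + 3)*(k + 20) = -9*(3 + k)*(20 + k))
p = 75
p*K(f(2*2, 2)) = 75*(-540 - 207*2 - 9*2**2) = 75*(-540 - 414 - 9*4) = 75*(-540 - 414 - 36) = 75*(-990) = -74250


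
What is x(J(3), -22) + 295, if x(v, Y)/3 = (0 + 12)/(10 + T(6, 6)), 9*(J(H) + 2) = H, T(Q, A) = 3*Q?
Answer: 2074/7 ≈ 296.29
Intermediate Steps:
J(H) = -2 + H/9
x(v, Y) = 9/7 (x(v, Y) = 3*((0 + 12)/(10 + 3*6)) = 3*(12/(10 + 18)) = 3*(12/28) = 3*(12*(1/28)) = 3*(3/7) = 9/7)
x(J(3), -22) + 295 = 9/7 + 295 = 2074/7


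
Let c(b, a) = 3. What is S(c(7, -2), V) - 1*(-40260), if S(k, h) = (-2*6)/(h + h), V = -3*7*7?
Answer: 1972742/49 ≈ 40260.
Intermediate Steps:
V = -147 (V = -21*7 = -147)
S(k, h) = -6/h (S(k, h) = -12*1/(2*h) = -6/h)
S(c(7, -2), V) - 1*(-40260) = -6/(-147) - 1*(-40260) = -6*(-1/147) + 40260 = 2/49 + 40260 = 1972742/49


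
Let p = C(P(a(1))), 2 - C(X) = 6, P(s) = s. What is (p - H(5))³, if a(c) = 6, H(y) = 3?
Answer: -343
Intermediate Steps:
C(X) = -4 (C(X) = 2 - 1*6 = 2 - 6 = -4)
p = -4
(p - H(5))³ = (-4 - 1*3)³ = (-4 - 3)³ = (-7)³ = -343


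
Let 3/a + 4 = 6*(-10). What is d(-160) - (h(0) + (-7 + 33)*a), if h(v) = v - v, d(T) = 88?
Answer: 2855/32 ≈ 89.219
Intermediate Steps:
h(v) = 0
a = -3/64 (a = 3/(-4 + 6*(-10)) = 3/(-4 - 60) = 3/(-64) = 3*(-1/64) = -3/64 ≈ -0.046875)
d(-160) - (h(0) + (-7 + 33)*a) = 88 - (0 + (-7 + 33)*(-3/64)) = 88 - (0 + 26*(-3/64)) = 88 - (0 - 39/32) = 88 - 1*(-39/32) = 88 + 39/32 = 2855/32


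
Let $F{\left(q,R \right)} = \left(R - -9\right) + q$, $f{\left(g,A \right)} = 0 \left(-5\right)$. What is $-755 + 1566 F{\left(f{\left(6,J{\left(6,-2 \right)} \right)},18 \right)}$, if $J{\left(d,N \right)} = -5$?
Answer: $41527$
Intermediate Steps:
$f{\left(g,A \right)} = 0$
$F{\left(q,R \right)} = 9 + R + q$ ($F{\left(q,R \right)} = \left(R + 9\right) + q = \left(9 + R\right) + q = 9 + R + q$)
$-755 + 1566 F{\left(f{\left(6,J{\left(6,-2 \right)} \right)},18 \right)} = -755 + 1566 \left(9 + 18 + 0\right) = -755 + 1566 \cdot 27 = -755 + 42282 = 41527$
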